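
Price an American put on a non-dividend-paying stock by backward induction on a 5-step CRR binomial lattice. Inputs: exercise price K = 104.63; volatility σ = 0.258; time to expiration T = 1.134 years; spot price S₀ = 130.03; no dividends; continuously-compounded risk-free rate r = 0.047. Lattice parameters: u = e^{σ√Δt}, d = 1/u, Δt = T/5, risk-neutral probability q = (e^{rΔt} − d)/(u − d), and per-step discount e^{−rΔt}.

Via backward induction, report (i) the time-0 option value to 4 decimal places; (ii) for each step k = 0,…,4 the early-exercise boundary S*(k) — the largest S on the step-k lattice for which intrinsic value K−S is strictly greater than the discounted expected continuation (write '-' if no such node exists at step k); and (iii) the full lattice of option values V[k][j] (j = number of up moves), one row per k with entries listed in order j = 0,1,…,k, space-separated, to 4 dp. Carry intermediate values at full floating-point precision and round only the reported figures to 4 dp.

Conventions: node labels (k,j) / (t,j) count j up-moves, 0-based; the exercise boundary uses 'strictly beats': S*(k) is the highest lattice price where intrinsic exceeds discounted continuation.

price = 2.9634
boundary = - - - - 79.5424
tree:
2.9634
5.3134 0.7929
9.2918 1.6450 0.0000
15.6848 3.4127 0.0000 0.0000
25.0876 7.0801 0.0000 0.0000 0.0000
34.2843 14.6885 0.0000 0.0000 0.0000 0.0000

Δt=0.22680, u=1.13074, d=0.88438, q=0.51282, disc=e^(-rΔt)=0.98940
k=5 terminal: V=max(K-S,0) → 34.2843 14.6885 0.0000 0.0000 0.0000 0.0000
k=4: j=0 S=79.5424 intr=25.0876 cont=23.9782 V=25.0876[EX]; j=1 S=101.7001 intr=2.9299 cont=7.0801 V=7.0801[hold]; j=2 S=130.0300 intr=0.0000 cont=0.0000 V=0.0000[hold]; j=3 S=166.2516 intr=0.0000 cont=0.0000 V=0.0000[hold]; j=4 S=212.5633 intr=0.0000 cont=0.0000 V=0.0000[hold]  S*(4)=79.5424
k=3: j=0 S=89.9415 intr=14.6885 cont=15.6848 V=15.6848[hold]; j=1 S=114.9959 intr=0.0000 cont=3.4127 V=3.4127[hold]; j=2 S=147.0296 intr=0.0000 cont=0.0000 V=0.0000[hold]; j=3 S=187.9867 intr=0.0000 cont=0.0000 V=0.0000[hold]  S*(3)=-
k=2: j=0 S=101.7001 intr=2.9299 cont=9.2918 V=9.2918[hold]; j=1 S=130.0300 intr=0.0000 cont=1.6450 V=1.6450[hold]; j=2 S=166.2516 intr=0.0000 cont=0.0000 V=0.0000[hold]  S*(2)=-
k=1: j=0 S=114.9959 intr=0.0000 cont=5.3134 V=5.3134[hold]; j=1 S=147.0296 intr=0.0000 cont=0.7929 V=0.7929[hold]  S*(1)=-
k=0: j=0 S=130.0300 intr=0.0000 cont=2.9634 V=2.9634[hold]  S*(0)=-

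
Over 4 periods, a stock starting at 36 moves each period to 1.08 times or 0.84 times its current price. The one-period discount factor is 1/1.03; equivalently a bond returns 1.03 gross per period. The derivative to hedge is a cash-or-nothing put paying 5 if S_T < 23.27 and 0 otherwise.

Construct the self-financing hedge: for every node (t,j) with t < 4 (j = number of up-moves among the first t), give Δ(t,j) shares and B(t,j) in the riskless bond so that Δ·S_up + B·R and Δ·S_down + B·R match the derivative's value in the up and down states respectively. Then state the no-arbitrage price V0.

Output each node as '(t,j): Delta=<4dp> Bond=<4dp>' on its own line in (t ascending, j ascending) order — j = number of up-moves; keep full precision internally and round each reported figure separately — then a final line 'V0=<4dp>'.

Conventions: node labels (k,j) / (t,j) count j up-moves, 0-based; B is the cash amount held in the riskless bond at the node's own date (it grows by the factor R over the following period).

(0,0): Delta=-0.0546 Bond=2.1009
(1,0): Delta=-0.2142 Bond=6.9907
(1,1): Delta=-0.0219 Bond=0.8937
(2,0): Delta=-0.6304 Bond=17.7719
(2,1): Delta=-0.1290 Bond=4.4184
(2,2): Delta=0.0000 Bond=0.0000
(3,0): Delta=0.0000 Bond=4.8544
(3,1): Delta=-0.7594 Bond=21.8447
(3,2): Delta=0.0000 Bond=0.0000
(3,3): Delta=0.0000 Bond=0.0000
V0=0.1356

The replicating-portfolio and risk-neutral prices coincide; use p* = (1.03−0.84)/(1.08−0.84) = 0.7917 for the latter.
Expiry values: V(4,0)=5.0000, V(4,1)=5.0000, V(4,2)=0.0000, V(4,3)=0.0000, V(4,4)=0.0000
Node (3,0) S=21.3373: V=(p*·5.0000+(1−p*)·5.0000)/1.03=4.8544; Δ=(5.0000−5.0000)/(23.0443−17.9234)=0.0000; B=V−Δ·S=4.8544
Node (3,1) S=27.4337: V=(p*·0.0000+(1−p*)·5.0000)/1.03=1.0113; Δ=(0.0000−5.0000)/(29.6284−23.0443)=-0.7594; B=V−Δ·S=21.8447
Node (3,2) S=35.2719: V=(p*·0.0000+(1−p*)·0.0000)/1.03=0.0000; Δ=(0.0000−0.0000)/(38.0937−29.6284)=0.0000; B=V−Δ·S=0.0000
Node (3,3) S=45.3496: V=(p*·0.0000+(1−p*)·0.0000)/1.03=0.0000; Δ=(0.0000−0.0000)/(48.9776−38.0937)=0.0000; B=V−Δ·S=0.0000
Node (2,0) S=25.4016: V=(p*·1.0113+(1−p*)·4.8544)/1.03=1.7592; Δ=(1.0113−4.8544)/(27.4337−21.3373)=-0.6304; B=V−Δ·S=17.7719
Node (2,1) S=32.6592: V=(p*·0.0000+(1−p*)·1.0113)/1.03=0.2046; Δ=(0.0000−1.0113)/(35.2719−27.4337)=-0.1290; B=V−Δ·S=4.4184
Node (2,2) S=41.9904: V=(p*·0.0000+(1−p*)·0.0000)/1.03=0.0000; Δ=(0.0000−0.0000)/(45.3496−35.2719)=0.0000; B=V−Δ·S=0.0000
Node (1,0) S=30.2400: V=(p*·0.2046+(1−p*)·1.7592)/1.03=0.5130; Δ=(0.2046−1.7592)/(32.6592−25.4016)=-0.2142; B=V−Δ·S=6.9907
Node (1,1) S=38.8800: V=(p*·0.0000+(1−p*)·0.2046)/1.03=0.0414; Δ=(0.0000−0.2046)/(41.9904−32.6592)=-0.0219; B=V−Δ·S=0.8937
Node (0,0) S=36.0000: V=(p*·0.0414+(1−p*)·0.5130)/1.03=0.1356; Δ=(0.0414−0.5130)/(38.8800−30.2400)=-0.0546; B=V−Δ·S=2.1009
Verification: the root portfolio costs Δ(0,0)·S0 + B(0,0) = 0.1356, matching V0.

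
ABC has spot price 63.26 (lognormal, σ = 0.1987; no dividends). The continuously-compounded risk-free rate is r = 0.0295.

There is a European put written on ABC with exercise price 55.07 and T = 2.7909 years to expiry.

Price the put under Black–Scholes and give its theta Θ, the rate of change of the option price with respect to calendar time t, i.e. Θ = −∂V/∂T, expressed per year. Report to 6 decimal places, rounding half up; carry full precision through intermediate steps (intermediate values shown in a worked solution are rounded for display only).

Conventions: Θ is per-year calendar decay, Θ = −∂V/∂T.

σ√T = 0.1987·√2.7909 = 0.331948
d₁ = (ln(S/K) + (r+σ²/2)T) / (σ√T) = (ln(63.26/55.07) + (0.0295+0.1987²/2)·2.7909) / 0.331948 = (0.138648 + 0.137426) / 0.331948 = 0.831680
d₂ = d₁ − σ√T = 0.831680 − 0.331948 = 0.499732
e^{−rT} = 0.920967
N(−d₁) = 0.202795,  N(−d₂) = 0.308632
Put price V = K·e^{−rT}·N(−d₂) − S·N(−d₁) = 15.653082 − 12.828804 = 2.824278
φ(d₁) = (1/√(2π))·e^{−d₁²/2} = 0.282300
Θ = −S·φ(d₁)·σ/(2√T) + r·K·e^{−rT}·N(−d₂) = −1.062028 + 0.461766 = -0.600263

price = 2.824278
Θ = -0.600263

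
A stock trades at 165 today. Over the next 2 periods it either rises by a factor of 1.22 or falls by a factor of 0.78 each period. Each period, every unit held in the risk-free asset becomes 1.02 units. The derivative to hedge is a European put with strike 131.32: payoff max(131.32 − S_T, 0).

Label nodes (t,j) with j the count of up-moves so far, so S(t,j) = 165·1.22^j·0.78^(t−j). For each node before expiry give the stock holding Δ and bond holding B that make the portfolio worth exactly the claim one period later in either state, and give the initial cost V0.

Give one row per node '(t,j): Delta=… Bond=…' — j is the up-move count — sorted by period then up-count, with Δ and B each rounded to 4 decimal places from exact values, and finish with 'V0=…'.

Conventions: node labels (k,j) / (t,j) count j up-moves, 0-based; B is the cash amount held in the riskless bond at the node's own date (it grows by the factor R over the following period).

(0,0): Delta=-0.1899 Bond=37.4732
(1,0): Delta=-0.5463 Bond=84.0898
(1,1): Delta=0.0000 Bond=0.0000
V0=6.1431

Under the risk-neutral measure, an up-move has probability p* = (R−d)/(u−d) = 0.5455 and values discount at R = 1.02.
Terminal payoffs: V(2,0)=30.9340, V(2,1)=0.0000, V(2,2)=0.0000
Node (1,0) S=128.7000: V=(p*·0.0000+(1−p*)·30.9340)/1.02=13.7852; Δ=(0.0000−30.9340)/(157.0140−100.3860)=-0.5463; B=V−Δ·S=84.0898
Node (1,1) S=201.3000: V=(p*·0.0000+(1−p*)·0.0000)/1.02=0.0000; Δ=(0.0000−0.0000)/(245.5860−157.0140)=0.0000; B=V−Δ·S=0.0000
Node (0,0) S=165.0000: V=(p*·0.0000+(1−p*)·13.7852)/1.02=6.1431; Δ=(0.0000−13.7852)/(201.3000−128.7000)=-0.1899; B=V−Δ·S=37.4732
Verification: the root portfolio costs Δ(0,0)·S0 + B(0,0) = 6.1431, matching V0.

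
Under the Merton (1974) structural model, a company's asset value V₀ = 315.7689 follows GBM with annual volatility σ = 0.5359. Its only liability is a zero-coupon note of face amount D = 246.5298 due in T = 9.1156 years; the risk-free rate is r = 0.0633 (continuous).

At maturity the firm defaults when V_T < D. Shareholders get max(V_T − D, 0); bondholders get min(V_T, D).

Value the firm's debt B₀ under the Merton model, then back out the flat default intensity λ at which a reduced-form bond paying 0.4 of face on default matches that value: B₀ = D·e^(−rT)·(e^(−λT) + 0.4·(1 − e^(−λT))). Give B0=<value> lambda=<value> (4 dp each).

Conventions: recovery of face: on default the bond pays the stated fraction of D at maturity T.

B0=82.5022 lambda=0.1228

With assets at 315.7689 and a single debt payment of 246.5298 at 9.1156 years:
d₁ = [ln(V₀/D) + (r + σ²/2)T] / (σ√T)
   = [ln(315.7689/246.5298) + (0.0633 + 0.5·0.5359²)·9.1156] / (0.5359·√9.1156)
   = [0.247528 + 1.885967] / 1.617992 = 1.318606
d₂ = d₁ − σ√T = 1.318606 − 1.617992 = -0.299386
N(d₁) = 0.906350,  N(d₂) = 0.382323,  e^(−rT) = 0.561571
E₀ = V₀·N(d₁) − D·e^(−rT)·N(d₂)
   = 315.7689·0.906350 − 246.5298·0.561571·0.382323 = 233.266742
B₀ = V₀ − E₀ = 315.7689 − 233.266742 = 82.502158
e^(−λT) = (B₀·e^(rT)/D − 0.4)/(1 − 0.4) = (82.5022·1.780719/246.5298 − 0.4)/0.6 = 0.32654169
λ = −ln(0.32654169)/9.1156 = 0.122778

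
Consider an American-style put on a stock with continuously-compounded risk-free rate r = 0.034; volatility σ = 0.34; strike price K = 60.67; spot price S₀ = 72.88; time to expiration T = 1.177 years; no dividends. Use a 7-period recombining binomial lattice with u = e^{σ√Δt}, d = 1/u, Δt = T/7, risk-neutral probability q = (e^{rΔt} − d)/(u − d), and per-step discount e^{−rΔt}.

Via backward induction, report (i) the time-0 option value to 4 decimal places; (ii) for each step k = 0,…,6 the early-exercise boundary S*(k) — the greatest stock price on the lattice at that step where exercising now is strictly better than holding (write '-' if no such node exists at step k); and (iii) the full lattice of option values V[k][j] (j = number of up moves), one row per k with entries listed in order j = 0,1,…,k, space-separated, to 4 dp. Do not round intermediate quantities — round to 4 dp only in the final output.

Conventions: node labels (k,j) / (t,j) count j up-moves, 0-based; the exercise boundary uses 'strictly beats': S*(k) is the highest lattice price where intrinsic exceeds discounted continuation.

Δt=0.16814, u=1.14960, d=0.86986, q=0.48570, disc=e^(-rΔt)=0.99430
k=7 terminal: V=max(K-S,0) → 33.2056 24.3734 12.7007 0.0000 0.0000 0.0000 0.0000 0.0000
k=6: j=0 S=31.5732 intr=29.0968 cont=28.7510 V=29.0968[EX]; j=1 S=41.7268 intr=18.9432 cont=18.5974 V=18.9432[EX]; j=2 S=55.1457 intr=5.5243 cont=6.4948 V=6.4948[hold]; j=3 S=72.8800 intr=0.0000 cont=0.0000 V=0.0000[hold]; j=4 S=96.3175 intr=0.0000 cont=0.0000 V=0.0000[hold]; j=5 S=127.2922 intr=0.0000 cont=0.0000 V=0.0000[hold]; j=6 S=168.2281 intr=0.0000 cont=0.0000 V=0.0000[hold]  S*(6)=41.7268
k=5: j=0 S=36.2966 intr=24.3734 cont=24.0275 V=24.3734[EX]; j=1 S=47.9693 intr=12.7007 cont=12.8235 V=12.8235[hold]; j=2 S=63.3957 intr=0.0000 cont=3.3212 V=3.3212[hold]; j=3 S=83.7832 intr=0.0000 cont=0.0000 V=0.0000[hold]; j=4 S=110.7270 intr=0.0000 cont=0.0000 V=0.0000[hold]; j=5 S=146.3357 intr=0.0000 cont=0.0000 V=0.0000[hold]  S*(5)=36.2966
k=4: j=0 S=41.7268 intr=18.9432 cont=18.6567 V=18.9432[EX]; j=1 S=55.1457 intr=5.5243 cont=8.1615 V=8.1615[hold]; j=2 S=72.8800 intr=0.0000 cont=1.6984 V=1.6984[hold]; j=3 S=96.3175 intr=0.0000 cont=0.0000 V=0.0000[hold]; j=4 S=127.2922 intr=0.0000 cont=0.0000 V=0.0000[hold]  S*(4)=41.7268
k=3: j=0 S=47.9693 intr=12.7007 cont=13.6284 V=13.6284[hold]; j=1 S=63.3957 intr=0.0000 cont=4.9938 V=4.9938[hold]; j=2 S=83.7832 intr=0.0000 cont=0.8685 V=0.8685[hold]; j=3 S=110.7270 intr=0.0000 cont=0.0000 V=0.0000[hold]  S*(3)=-
k=2: j=0 S=55.1457 intr=5.5243 cont=9.3808 V=9.3808[hold]; j=1 S=72.8800 intr=0.0000 cont=2.9731 V=2.9731[hold]; j=2 S=96.3175 intr=0.0000 cont=0.4441 V=0.4441[hold]  S*(2)=-
k=1: j=0 S=63.3957 intr=0.0000 cont=6.2329 V=6.2329[hold]; j=1 S=83.7832 intr=0.0000 cont=1.7348 V=1.7348[hold]  S*(1)=-
k=0: j=0 S=72.8800 intr=0.0000 cont=4.0251 V=4.0251[hold]  S*(0)=-

price = 4.0251
boundary = - - - - 41.7268 36.2966 41.7268
tree:
4.0251
6.2329 1.7348
9.3808 2.9731 0.4441
13.6284 4.9938 0.8685 0.0000
18.9432 8.1615 1.6984 0.0000 0.0000
24.3734 12.8235 3.3212 0.0000 0.0000 0.0000
29.0968 18.9432 6.4948 0.0000 0.0000 0.0000 0.0000
33.2056 24.3734 12.7007 0.0000 0.0000 0.0000 0.0000 0.0000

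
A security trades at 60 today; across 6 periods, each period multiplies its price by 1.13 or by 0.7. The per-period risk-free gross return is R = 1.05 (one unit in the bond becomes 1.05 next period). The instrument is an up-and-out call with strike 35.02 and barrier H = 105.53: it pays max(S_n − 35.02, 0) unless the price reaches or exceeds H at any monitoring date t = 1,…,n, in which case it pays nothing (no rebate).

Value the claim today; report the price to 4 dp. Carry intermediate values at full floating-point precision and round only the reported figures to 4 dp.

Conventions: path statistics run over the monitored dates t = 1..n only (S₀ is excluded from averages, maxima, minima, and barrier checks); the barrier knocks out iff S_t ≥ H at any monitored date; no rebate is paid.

Under the martingale measure an up-move has probability p* = 0.8140; value the claim as the probability-weighted average of per-path payoffs, discounted 6 periods at R = 1.05.
Enumerate all 2^6 = 64 price paths (U = up ×1.13, D = down ×0.7); each path with k up-moves has probability p*^k·(1−p*)^(6−k).
DDDDDD: M=42.0000, payoff=0.0000, prob=0.000041
UDDDDD: M=67.8000, payoff=0.0000, prob=0.000181
DUDDDD: M=47.4600, payoff=0.0000, prob=0.000181
UUDDDD: M=76.6140, payoff=0.0000, prob=0.000794
DDUDDD: M=42.0000, payoff=0.0000, prob=0.000181
UDUDDD: M=67.8000, payoff=0.0000, prob=0.000794
DUUDDD: M=53.6298, payoff=0.0000, prob=0.000794
UUUDDD: M=86.5738, payoff=0.0000, prob=0.003473
DDDUDD: M=42.0000, payoff=0.0000, prob=0.000181
UDDUDD: M=67.8000, payoff=0.0000, prob=0.000794
DUDUDD: M=47.4600, payoff=0.0000, prob=0.000794
UUDUDD: M=76.6140, payoff=0.0000, prob=0.003473
DDUUDD: M=42.0000, payoff=0.0000, prob=0.000794
UDUUDD: M=67.8000, payoff=0.0000, prob=0.003473
DUUUDD: M=60.6017, payoff=0.0000, prob=0.003473
UUUUDD: M=97.8284, payoff=12.9159, prob=0.015193
DDDDUD: M=42.0000, payoff=0.0000, prob=0.000181
UDDDUD: M=67.8000, payoff=0.0000, prob=0.000794
DUDDUD: M=47.4600, payoff=0.0000, prob=0.000794
UUDDUD: M=76.6140, payoff=0.0000, prob=0.003473
DDUDUD: M=42.0000, payoff=0.0000, prob=0.000794
UDUDUD: M=67.8000, payoff=0.0000, prob=0.003473
DUUDUD: M=53.6298, payoff=0.0000, prob=0.003473
UUUDUD: M=86.5738, payoff=12.9159, prob=0.015193
DDDUUD: M=42.0000, payoff=0.0000, prob=0.000794
UDDUUD: M=67.8000, payoff=0.0000, prob=0.003473
DUDUUD: M=47.4600, payoff=0.0000, prob=0.003473
UUDUUD: M=76.6140, payoff=12.9159, prob=0.015193
DDUUUD: M=42.4212, payoff=0.0000, prob=0.003473
UDUUUD: M=68.4799, payoff=12.9159, prob=0.015193
DUUUUD: M=68.4799, payoff=12.9159, prob=0.015193
UUUUUD: M=110.5461, payoff=0.0000, prob=0.066469
DDDDDU: M=42.0000, payoff=0.0000, prob=0.000181
UDDDDU: M=67.8000, payoff=0.0000, prob=0.000794
DUDDDU: M=47.4600, payoff=0.0000, prob=0.000794
UUDDDU: M=76.6140, payoff=0.0000, prob=0.003473
DDUDDU: M=42.0000, payoff=0.0000, prob=0.000794
UDUDDU: M=67.8000, payoff=0.0000, prob=0.003473
DUUDDU: M=53.6298, payoff=0.0000, prob=0.003473
UUUDDU: M=86.5738, payoff=12.9159, prob=0.015193
DDDUDU: M=42.0000, payoff=0.0000, prob=0.000794
UDDUDU: M=67.8000, payoff=0.0000, prob=0.003473
DUDUDU: M=47.4600, payoff=0.0000, prob=0.003473
UUDUDU: M=76.6140, payoff=12.9159, prob=0.015193
DDUUDU: M=42.0000, payoff=0.0000, prob=0.003473
UDUUDU: M=67.8000, payoff=12.9159, prob=0.015193
DUUUDU: M=60.6017, payoff=12.9159, prob=0.015193
UUUUDU: M=97.8284, payoff=42.3623, prob=0.066469
DDDDUU: M=42.0000, payoff=0.0000, prob=0.000794
UDDDUU: M=67.8000, payoff=0.0000, prob=0.003473
DUDDUU: M=47.4600, payoff=0.0000, prob=0.003473
UUDDUU: M=76.6140, payoff=12.9159, prob=0.015193
DDUDUU: M=42.0000, payoff=0.0000, prob=0.003473
UDUDUU: M=67.8000, payoff=12.9159, prob=0.015193
DUUDUU: M=53.6298, payoff=12.9159, prob=0.015193
UUUDUU: M=86.5738, payoff=42.3623, prob=0.066469
DDDUUU: M=42.0000, payoff=0.0000, prob=0.003473
UDDUUU: M=67.8000, payoff=12.9159, prob=0.015193
DUDUUU: M=47.9359, payoff=12.9159, prob=0.015193
UUDUUU: M=77.3823, payoff=42.3623, prob=0.066469
DDUUUU: M=47.9359, payoff=12.9159, prob=0.015193
UDUUUU: M=77.3823, payoff=42.3623, prob=0.066469
DUUUUU: M=77.3823, payoff=42.3623, prob=0.066469
UUUUUU: M=124.9171, payoff=0.0000, prob=0.290802
Price = Σ prob·payoff / R^6 = 17.022362 / 1.340096 = 12.7023

price = 12.7023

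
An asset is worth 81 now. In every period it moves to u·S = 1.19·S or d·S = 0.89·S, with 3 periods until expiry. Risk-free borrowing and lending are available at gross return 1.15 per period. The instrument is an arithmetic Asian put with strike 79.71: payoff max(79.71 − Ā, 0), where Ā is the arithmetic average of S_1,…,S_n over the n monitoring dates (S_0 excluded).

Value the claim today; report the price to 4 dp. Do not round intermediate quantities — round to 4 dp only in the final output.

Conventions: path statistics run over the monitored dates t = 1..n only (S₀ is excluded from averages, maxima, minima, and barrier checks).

Under the martingale measure an up-move has probability p* = 0.8667; value the claim as the probability-weighted average of per-path payoffs, discounted 3 periods at R = 1.15.
Enumerate all 2^3 = 8 price paths (U = up ×1.19, D = down ×0.89); each path with k up-moves has probability p*^k·(1−p*)^(3−k).
DDD: Ā=64.4509, payoff=15.2591, prob=0.002370
UDD: Ā=86.1759, payoff=0.0000, prob=0.015407
DUD: Ā=78.0759, payoff=1.6341, prob=0.015407
UUD: Ā=104.3936, payoff=0.0000, prob=0.100148
DDU: Ā=70.8669, payoff=8.8431, prob=0.015407
UDU: Ā=94.7546, payoff=0.0000, prob=0.100148
DUU: Ā=86.6546, payoff=0.0000, prob=0.100148
UUU: Ā=115.8640, payoff=0.0000, prob=0.650963
Price = Σ prob·payoff / R^3 = 0.197597 / 1.520875 = 0.1299

price = 0.1299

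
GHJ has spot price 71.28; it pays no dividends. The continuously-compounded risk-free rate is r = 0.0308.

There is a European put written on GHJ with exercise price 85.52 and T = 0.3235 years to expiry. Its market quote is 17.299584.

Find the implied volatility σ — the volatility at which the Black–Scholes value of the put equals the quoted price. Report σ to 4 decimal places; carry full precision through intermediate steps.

sigma = 0.5160

At σ = 0.5160 the Black–Scholes value reproduces the quote:
σ√T = 0.516·√0.3235 = 0.293486
d₁ = (ln(S/K) + (r+σ²/2)T) / (σ√T) = (ln(71.28/85.52) + (0.0308+0.516²/2)·0.3235) / 0.293486 = (-0.182134 + 0.053031) / 0.293486 = -0.439898
d₂ = d₁ − σ√T = -0.439898 − 0.293486 = -0.733384
e^{−rT} = 0.990086
N(−d₁) = 0.669995,  N(−d₂) = 0.768338
V = K·e^{−rT}·N(−d₂) − S·N(−d₁) = 65.056795 − 47.757211 = 17.299584 (the observed quote) — the price is monotone increasing in volatility, hence this σ is the only solution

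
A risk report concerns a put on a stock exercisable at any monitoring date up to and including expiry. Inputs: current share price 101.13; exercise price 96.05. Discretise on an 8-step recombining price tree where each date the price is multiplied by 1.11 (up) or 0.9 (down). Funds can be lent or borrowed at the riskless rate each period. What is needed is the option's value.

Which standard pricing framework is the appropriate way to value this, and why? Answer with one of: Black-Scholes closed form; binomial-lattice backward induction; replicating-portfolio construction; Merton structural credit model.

framework: binomial-lattice backward induction

Key observation: an American put (K = 96.05, S₀ = 101.13) on a 8-date tree has no closed form — the optimal stopping decision is embedded and must be resolved recursively from expiry.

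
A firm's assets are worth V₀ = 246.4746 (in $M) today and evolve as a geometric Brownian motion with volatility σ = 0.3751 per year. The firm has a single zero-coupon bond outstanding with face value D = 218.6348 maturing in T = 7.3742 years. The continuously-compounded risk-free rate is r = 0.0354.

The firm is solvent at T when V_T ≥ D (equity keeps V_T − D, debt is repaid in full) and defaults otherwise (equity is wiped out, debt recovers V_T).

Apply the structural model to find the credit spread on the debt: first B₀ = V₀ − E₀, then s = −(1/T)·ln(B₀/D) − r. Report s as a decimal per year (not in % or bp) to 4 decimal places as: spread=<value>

Apply the equity-as-call identities (strike 218.6348, horizon 7.3742 years):
d₁ = [ln(V₀/D) + (r + σ²/2)T] / (σ√T)
   = [ln(246.4746/218.6348) + (0.0354 + 0.5·0.3751²)·7.3742] / (0.3751·√7.3742)
   = [0.119856 + 0.779822] / 1.018602 = 0.883248
d₂ = d₁ − σ√T = 0.883248 − 1.018602 = -0.135354
N(d₁) = 0.811449,  N(d₂) = 0.446166,  e^(−rT) = 0.770245
E₀ = V₀·N(d₁) − D·e^(−rT)·N(d₂)
   = 246.4746·0.811449 − 218.6348·0.770245·0.446166 = 124.866127
B₀ = V₀ − E₀ = 246.4746 − 124.866127 = 121.608473
spread = −(1/T)·ln(B₀/D) − r = −(1/7.3742)·ln(121.608473/218.6348) − 0.0354 = 0.04414708

spread=0.0441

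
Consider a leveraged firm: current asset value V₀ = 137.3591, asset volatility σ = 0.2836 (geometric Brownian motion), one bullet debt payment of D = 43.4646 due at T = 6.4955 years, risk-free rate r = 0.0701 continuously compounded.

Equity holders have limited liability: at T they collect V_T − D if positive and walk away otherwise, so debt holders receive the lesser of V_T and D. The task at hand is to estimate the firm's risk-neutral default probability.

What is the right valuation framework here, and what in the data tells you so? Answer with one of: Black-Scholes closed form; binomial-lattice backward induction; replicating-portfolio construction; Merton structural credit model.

framework: Merton structural credit model

Key observation: a levered firm with one bullet debt due at 6.4955 years is the canonical structural-credit setup: equity is a call on the firm's assets struck at the face value.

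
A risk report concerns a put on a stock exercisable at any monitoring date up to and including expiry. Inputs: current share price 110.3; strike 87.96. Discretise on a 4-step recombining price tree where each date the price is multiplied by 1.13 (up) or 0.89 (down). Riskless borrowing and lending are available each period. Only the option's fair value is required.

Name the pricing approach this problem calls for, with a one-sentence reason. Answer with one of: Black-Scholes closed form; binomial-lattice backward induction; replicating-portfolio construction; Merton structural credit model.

Key observation: the defining feature is the embedded early-exercise option across 4 discrete dates on the spot-110.3 tree; pricing the strike-87.96 put means working backward with an exercise test at every node.

framework: binomial-lattice backward induction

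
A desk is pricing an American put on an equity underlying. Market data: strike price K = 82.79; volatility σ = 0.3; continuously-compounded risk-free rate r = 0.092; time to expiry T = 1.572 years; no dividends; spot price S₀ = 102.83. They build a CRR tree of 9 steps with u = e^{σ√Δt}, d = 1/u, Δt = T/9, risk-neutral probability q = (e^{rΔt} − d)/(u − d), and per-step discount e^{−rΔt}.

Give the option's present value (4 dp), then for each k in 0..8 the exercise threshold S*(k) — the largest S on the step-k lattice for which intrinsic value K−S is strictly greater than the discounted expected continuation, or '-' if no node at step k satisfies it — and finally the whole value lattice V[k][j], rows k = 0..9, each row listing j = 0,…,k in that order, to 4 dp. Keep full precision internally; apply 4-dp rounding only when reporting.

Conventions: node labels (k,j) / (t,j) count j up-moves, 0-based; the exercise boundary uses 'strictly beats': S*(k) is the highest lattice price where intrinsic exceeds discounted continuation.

price = 3.3336
boundary = - - - - 62.2750 54.9366 62.2750 54.9366 62.2750
tree:
3.3336
5.4775 1.5574
8.7740 2.7572 0.5540
13.6460 4.7740 1.0748 0.1147
20.5150 8.0453 2.0543 0.2496 0.0000
27.8534 13.1141 3.8509 0.5434 0.0000 0.0000
34.3270 20.5150 7.0314 1.1827 0.0000 0.0000 0.0000
40.0378 27.8534 12.3649 2.5744 0.0000 0.0000 0.0000 0.0000
45.0756 34.3270 20.5150 5.6034 0.0000 0.0000 0.0000 0.0000 0.0000
49.5198 40.0378 27.8534 12.1964 0.0000 0.0000 0.0000 0.0000 0.0000 0.0000

Δt=0.17467  u=1.13358  d=0.88216  q=0.53313  discount=0.98406
step 9 (expiry): payoffs max(K−S,0) = 49.5198 40.0378 27.8534 12.1964 0.0000 0.0000 0.0000 0.0000 0.0000 0.0000
step 8: (k=8,j=0): S=37.7144, K−S=45.0756, hold=43.7559 ⇒ V=45.0756 exercise | (k=8,j=1): S=48.4630, K−S=34.3270, hold=33.0073 ⇒ V=34.3270 exercise | (k=8,j=2): S=62.2750, K−S=20.5150, hold=19.1953 ⇒ V=20.5150 exercise | (k=8,j=3): S=80.0233, K−S=2.7667, hold=5.6034 ⇒ V=5.6034 continue | (k=8,j=4): S=102.8300, K−S=0.0000, hold=0.0000 ⇒ V=0.0000 continue | (k=8,j=5): S=132.1366, K−S=0.0000, hold=0.0000 ⇒ V=0.0000 continue | (k=8,j=6): S=169.7955, K−S=0.0000, hold=0.0000 ⇒ V=0.0000 continue | (k=8,j=7): S=218.1873, K−S=0.0000, hold=0.0000 ⇒ V=0.0000 continue | (k=8,j=8): S=280.3707, K−S=0.0000, hold=0.0000 ⇒ V=0.0000 continue  boundary S*=62.2750
step 7: (k=7,j=0): S=42.7522, K−S=40.0378, hold=38.7180 ⇒ V=40.0378 exercise | (k=7,j=1): S=54.9366, K−S=27.8534, hold=26.5336 ⇒ V=27.8534 exercise | (k=7,j=2): S=70.5936, K−S=12.1964, hold=12.3649 ⇒ V=12.3649 continue | (k=7,j=3): S=90.7127, K−S=0.0000, hold=2.5744 ⇒ V=2.5744 continue | (k=7,j=4): S=116.5659, K−S=0.0000, hold=0.0000 ⇒ V=0.0000 continue | (k=7,j=5): S=149.7872, K−S=0.0000, hold=0.0000 ⇒ V=0.0000 continue | (k=7,j=6): S=192.4765, K−S=0.0000, hold=0.0000 ⇒ V=0.0000 continue | (k=7,j=7): S=247.3324, K−S=0.0000, hold=0.0000 ⇒ V=0.0000 continue  boundary S*=54.9366
step 6: (k=6,j=0): S=48.4630, K−S=34.3270, hold=33.0073 ⇒ V=34.3270 exercise | (k=6,j=1): S=62.2750, K−S=20.5150, hold=19.2837 ⇒ V=20.5150 exercise | (k=6,j=2): S=80.0233, K−S=2.7667, hold=7.0314 ⇒ V=7.0314 continue | (k=6,j=3): S=102.8300, K−S=0.0000, hold=1.1827 ⇒ V=1.1827 continue | (k=6,j=4): S=132.1366, K−S=0.0000, hold=0.0000 ⇒ V=0.0000 continue | (k=6,j=5): S=169.7955, K−S=0.0000, hold=0.0000 ⇒ V=0.0000 continue | (k=6,j=6): S=218.1873, K−S=0.0000, hold=0.0000 ⇒ V=0.0000 continue  boundary S*=62.2750
step 5: (k=5,j=0): S=54.9366, K−S=27.8534, hold=26.5336 ⇒ V=27.8534 exercise | (k=5,j=1): S=70.5936, K−S=12.1964, hold=13.1141 ⇒ V=13.1141 continue | (k=5,j=2): S=90.7127, K−S=0.0000, hold=3.8509 ⇒ V=3.8509 continue | (k=5,j=3): S=116.5659, K−S=0.0000, hold=0.5434 ⇒ V=0.5434 continue | (k=5,j=4): S=149.7872, K−S=0.0000, hold=0.0000 ⇒ V=0.0000 continue | (k=5,j=5): S=192.4765, K−S=0.0000, hold=0.0000 ⇒ V=0.0000 continue  boundary S*=54.9366
step 4: (k=4,j=0): S=62.2750, K−S=20.5150, hold=19.6767 ⇒ V=20.5150 exercise | (k=4,j=1): S=80.0233, K−S=2.7667, hold=8.0453 ⇒ V=8.0453 continue | (k=4,j=2): S=102.8300, K−S=0.0000, hold=2.0543 ⇒ V=2.0543 continue | (k=4,j=3): S=132.1366, K−S=0.0000, hold=0.2496 ⇒ V=0.2496 continue | (k=4,j=4): S=169.7955, K−S=0.0000, hold=0.0000 ⇒ V=0.0000 continue  boundary S*=62.2750
step 3: (k=3,j=0): S=70.5936, K−S=12.1964, hold=13.6460 ⇒ V=13.6460 continue | (k=3,j=1): S=90.7127, K−S=0.0000, hold=4.7740 ⇒ V=4.7740 continue | (k=3,j=2): S=116.5659, K−S=0.0000, hold=1.0748 ⇒ V=1.0748 continue | (k=3,j=3): S=149.7872, K−S=0.0000, hold=0.1147 ⇒ V=0.1147 continue  boundary S*=-
step 2: (k=2,j=0): S=80.0233, K−S=2.7667, hold=8.7740 ⇒ V=8.7740 continue | (k=2,j=1): S=102.8300, K−S=0.0000, hold=2.7572 ⇒ V=2.7572 continue | (k=2,j=2): S=132.1366, K−S=0.0000, hold=0.5540 ⇒ V=0.5540 continue  boundary S*=-
step 1: (k=1,j=0): S=90.7127, K−S=0.0000, hold=5.4775 ⇒ V=5.4775 continue | (k=1,j=1): S=116.5659, K−S=0.0000, hold=1.5574 ⇒ V=1.5574 continue  boundary S*=-
step 0: (k=0,j=0): S=102.8300, K−S=0.0000, hold=3.3336 ⇒ V=3.3336 continue  boundary S*=-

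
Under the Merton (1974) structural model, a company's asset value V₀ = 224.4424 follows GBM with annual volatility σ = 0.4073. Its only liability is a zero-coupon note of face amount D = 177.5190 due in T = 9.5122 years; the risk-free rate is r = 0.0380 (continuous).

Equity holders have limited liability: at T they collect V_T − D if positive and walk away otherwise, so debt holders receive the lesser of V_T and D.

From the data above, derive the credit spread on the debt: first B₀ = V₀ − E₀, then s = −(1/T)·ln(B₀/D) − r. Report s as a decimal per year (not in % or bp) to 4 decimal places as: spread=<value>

spread=0.0399

Apply the equity-as-call identities (strike 177.5190, horizon 9.5122 years):
d₁ = [ln(V₀/D) + (r + σ²/2)T] / (σ√T)
   = [ln(224.4424/177.5190) + (0.0380 + 0.5·0.4073²)·9.5122] / (0.4073·√9.5122)
   = [0.234541 + 1.150469] / 1.256189 = 1.102549
d₂ = d₁ − σ√T = 1.102549 − 1.256189 = -0.153639
N(d₁) = 0.864889,  N(d₂) = 0.438947,  e^(−rT) = 0.696656
E₀ = V₀·N(d₁) − D·e^(−rT)·N(d₂)
   = 224.4424·0.864889 − 177.5190·0.696656·0.438947 = 139.833225
B₀ = V₀ − E₀ = 224.4424 − 139.833225 = 84.609175
spread = −(1/T)·ln(B₀/D) − r = −(1/9.5122)·ln(84.609175/177.5190) − 0.0380 = 0.03990363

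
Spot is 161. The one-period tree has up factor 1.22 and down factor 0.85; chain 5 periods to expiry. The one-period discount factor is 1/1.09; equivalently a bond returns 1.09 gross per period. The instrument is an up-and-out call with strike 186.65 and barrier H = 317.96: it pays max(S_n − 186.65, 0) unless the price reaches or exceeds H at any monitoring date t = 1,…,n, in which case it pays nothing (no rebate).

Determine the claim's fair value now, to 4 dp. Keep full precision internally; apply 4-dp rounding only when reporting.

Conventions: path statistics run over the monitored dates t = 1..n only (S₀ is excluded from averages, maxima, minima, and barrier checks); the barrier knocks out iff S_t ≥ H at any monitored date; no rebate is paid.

price = 24.2218

With p* = (R−d)/(u−d) = 0.6486, sum probability × payoff across the paths and divide by R^5.
Enumerate all 2^5 = 32 price paths (U = up ×1.22, D = down ×0.85); each path with k up-moves has probability p*^k·(1−p*)^(5−k).
DDDDD: M=136.8500, payoff=0.0000, prob=0.005354
UDDDD: M=196.4200, payoff=0.0000, prob=0.009885
DUDDD: M=166.9570, payoff=0.0000, prob=0.009885
UUDDD: M=239.6324, payoff=0.0000, prob=0.018249
DDUDD: M=141.9135, payoff=0.0000, prob=0.009885
UDUDD: M=203.6875, payoff=0.0000, prob=0.018249
DUUDD: M=203.6875, payoff=0.0000, prob=0.018249
UUUDD: M=292.3515, payoff=24.5740, prob=0.033691
DDDUD: M=136.8500, payoff=0.0000, prob=0.009885
UDDUD: M=196.4200, payoff=0.0000, prob=0.018249
DUDUD: M=173.1344, payoff=0.0000, prob=0.018249
UUDUD: M=248.4988, payoff=24.5740, prob=0.033691
DDUUD: M=173.1344, payoff=0.0000, prob=0.018249
UDUUD: M=248.4988, payoff=24.5740, prob=0.033691
DUUUD: M=248.4988, payoff=24.5740, prob=0.033691
UUUUD: M=356.6689, payoff=0.0000, prob=0.062198
DDDDU: M=136.8500, payoff=0.0000, prob=0.009885
UDDDU: M=196.4200, payoff=0.0000, prob=0.018249
DUDDU: M=166.9570, payoff=0.0000, prob=0.018249
UUDDU: M=239.6324, payoff=24.5740, prob=0.033691
DDUDU: M=147.1642, payoff=0.0000, prob=0.018249
UDUDU: M=211.2240, payoff=24.5740, prob=0.033691
DUUDU: M=211.2240, payoff=24.5740, prob=0.033691
UUUDU: M=303.1685, payoff=116.5185, prob=0.062198
DDDUU: M=147.1642, payoff=0.0000, prob=0.018249
UDDUU: M=211.2240, payoff=24.5740, prob=0.033691
DUDUU: M=211.2240, payoff=24.5740, prob=0.033691
UUDUU: M=303.1685, payoff=116.5185, prob=0.062198
DDUUU: M=211.2240, payoff=24.5740, prob=0.033691
UDUUU: M=303.1685, payoff=116.5185, prob=0.062198
DUUUU: M=303.1685, payoff=116.5185, prob=0.062198
UUUUU: M=435.1360, payoff=0.0000, prob=0.114828
Price = Σ prob·payoff / R^5 = 37.268277 / 1.538624 = 24.2218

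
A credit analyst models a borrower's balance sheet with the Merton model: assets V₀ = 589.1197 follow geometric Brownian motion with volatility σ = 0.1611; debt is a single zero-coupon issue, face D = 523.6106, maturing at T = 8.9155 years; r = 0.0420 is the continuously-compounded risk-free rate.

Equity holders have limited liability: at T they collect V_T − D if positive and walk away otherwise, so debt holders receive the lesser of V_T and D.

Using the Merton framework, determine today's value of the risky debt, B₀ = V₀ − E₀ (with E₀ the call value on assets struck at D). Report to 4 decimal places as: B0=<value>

B0=342.7460

Equity is a call on the firm's assets struck at D = 523.6106:
d₁ = [ln(V₀/D) + (r + σ²/2)T] / (σ√T)
   = [ln(589.1197/523.6106) + (0.0420 + 0.5·0.1611²)·8.9155] / (0.1611·√8.9155)
   = [0.117881 + 0.490144] / 0.481026 = 1.264017
d₂ = d₁ − σ√T = 1.264017 − 0.481026 = 0.782992
N(d₁) = 0.896888,  N(d₂) = 0.783184,  e^(−rT) = 0.687667
E₀ = V₀·N(d₁) − D·e^(−rT)·N(d₂)
   = 589.1197·0.896888 − 523.6106·0.687667·0.783184 = 246.373734
B₀ = V₀ − E₀ = 589.1197 − 246.373734 = 342.745966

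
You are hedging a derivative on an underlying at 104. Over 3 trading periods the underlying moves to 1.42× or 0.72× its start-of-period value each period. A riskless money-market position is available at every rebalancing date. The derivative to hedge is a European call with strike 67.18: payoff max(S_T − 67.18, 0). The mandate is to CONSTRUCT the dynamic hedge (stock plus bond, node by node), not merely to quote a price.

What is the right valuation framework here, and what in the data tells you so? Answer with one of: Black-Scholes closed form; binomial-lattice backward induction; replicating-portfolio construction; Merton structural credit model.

Key observation: the mandate to exhibit the hedge at every date and state singles out the replicating-portfolio construction on the 3-period tree with factors 1.42 and 0.72 from 104.

framework: replicating-portfolio construction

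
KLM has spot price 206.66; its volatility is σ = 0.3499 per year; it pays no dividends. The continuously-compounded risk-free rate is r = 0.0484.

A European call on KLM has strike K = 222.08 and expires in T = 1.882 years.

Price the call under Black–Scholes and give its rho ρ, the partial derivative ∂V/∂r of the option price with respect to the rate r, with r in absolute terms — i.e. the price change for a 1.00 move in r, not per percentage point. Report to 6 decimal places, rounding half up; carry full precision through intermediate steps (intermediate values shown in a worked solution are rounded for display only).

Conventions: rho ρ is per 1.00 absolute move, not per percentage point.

σ√T = 0.3499·√1.882 = 0.480014
d₁ = (ln(S/K) + (r+σ²/2)T) / (σ√T) = (ln(206.66/222.08) + (0.0484+0.3499²/2)·1.882) / 0.480014 = (-0.071963 + 0.206295) / 0.480014 = 0.279852
d₂ = d₁ − σ√T = 0.279852 − 0.480014 = -0.200162
e^{−rT} = 0.912937
N(d₁) = 0.610204,  N(d₂) = 0.420677
Call price V = S·N(d₁) − K·e^{−rT}·N(d₂) = 126.104834 − 85.290124 = 40.814709
ρ = K·T·e^{−rT}·N(d₂) = 160.516014

price = 40.814709
ρ = 160.516014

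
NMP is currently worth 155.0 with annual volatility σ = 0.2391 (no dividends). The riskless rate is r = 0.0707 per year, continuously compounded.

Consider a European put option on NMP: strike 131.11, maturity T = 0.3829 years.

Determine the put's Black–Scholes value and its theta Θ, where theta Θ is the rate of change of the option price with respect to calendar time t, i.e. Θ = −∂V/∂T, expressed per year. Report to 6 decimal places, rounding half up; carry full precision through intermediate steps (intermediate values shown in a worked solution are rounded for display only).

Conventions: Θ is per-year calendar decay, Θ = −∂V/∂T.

σ√T = 0.2391·√0.3829 = 0.147952
d₁ = (ln(S/K) + (r+σ²/2)T) / (σ√T) = (ln(155.0/131.11) + (0.0707+0.2391²/2)·0.3829) / 0.147952 = (0.167388 + 0.038016) / 0.147952 = 1.388314
d₂ = d₁ − σ√T = 1.388314 − 0.147952 = 1.240361
e^{−rT} = 0.973292
N(−d₁) = 0.082521,  N(−d₂) = 0.107421
Put price V = K·e^{−rT}·N(−d₂) − S·N(−d₁) = 13.707804 − 12.790721 = 0.917083
φ(d₁) = (1/√(2π))·e^{−d₁²/2} = 0.152187
Θ = −S·φ(d₁)·σ/(2√T) + r·K·e^{−rT}·N(−d₂) = −4.557387 + 0.969142 = -3.588245

price = 0.917083
Θ = -3.588245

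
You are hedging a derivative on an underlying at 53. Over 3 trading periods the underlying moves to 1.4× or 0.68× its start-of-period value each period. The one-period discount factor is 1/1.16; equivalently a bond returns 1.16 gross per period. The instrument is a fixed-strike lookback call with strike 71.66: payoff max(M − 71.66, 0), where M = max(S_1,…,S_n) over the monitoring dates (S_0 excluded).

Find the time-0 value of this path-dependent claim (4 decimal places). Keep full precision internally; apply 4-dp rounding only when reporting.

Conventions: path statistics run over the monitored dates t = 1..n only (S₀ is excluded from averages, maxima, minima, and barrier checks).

price = 17.4234

With p* = (R−d)/(u−d) = 0.6667, sum probability × payoff across the paths and divide by R^3.
Enumerate all 2^3 = 8 price paths (U = up ×1.4, D = down ×0.68); each path with k up-moves has probability p*^k·(1−p*)^(3−k).
DDD: M=36.0400, payoff=0.0000, prob=0.037037
UDD: M=74.2000, payoff=2.5400, prob=0.074074
DUD: M=50.4560, payoff=0.0000, prob=0.074074
UUD: M=103.8800, payoff=32.2200, prob=0.148148
DDU: M=36.0400, payoff=0.0000, prob=0.074074
UDU: M=74.2000, payoff=2.5400, prob=0.148148
DUU: M=70.6384, payoff=0.0000, prob=0.148148
UUU: M=145.4320, payoff=73.7720, prob=0.296296
Price = Σ prob·payoff / R^3 = 27.196148 / 1.560896 = 17.4234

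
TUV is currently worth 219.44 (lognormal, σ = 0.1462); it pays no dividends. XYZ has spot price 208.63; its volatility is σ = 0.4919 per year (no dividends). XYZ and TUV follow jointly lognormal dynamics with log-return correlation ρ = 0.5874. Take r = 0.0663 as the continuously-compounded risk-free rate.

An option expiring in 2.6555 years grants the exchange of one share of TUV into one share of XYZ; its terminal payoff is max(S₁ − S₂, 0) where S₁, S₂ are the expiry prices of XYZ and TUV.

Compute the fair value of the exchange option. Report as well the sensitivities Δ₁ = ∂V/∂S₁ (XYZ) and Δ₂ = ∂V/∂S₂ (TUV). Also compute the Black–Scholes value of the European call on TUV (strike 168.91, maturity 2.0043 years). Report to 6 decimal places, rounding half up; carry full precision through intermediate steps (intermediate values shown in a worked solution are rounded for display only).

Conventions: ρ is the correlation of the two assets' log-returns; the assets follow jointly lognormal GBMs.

exchange price = 52.445753
Δ1 = 0.606912
Δ2 = -0.338016
price(TUV call K=168.91) = 71.951844

σ_eff = √(σ₁² + σ₂² − 2ρσ₁σ₂) = √(0.4919² + 0.1462² − 2·0.5874·0.4919·0.1462) = 0.422911
d₁ = (ln(S₁/S₂) + (q₂ − q₁ + σ_eff²/2)T) / (σ_eff√T) = (ln(208.63/219.44) + (0.0 − 0.0 + 0.089427)·2.6555) / 0.689163 = 0.271280
d₂ = d₁ − σ_eff√T = 0.271280 − 0.689163 = -0.417883
N(d₁) = 0.606912,  N(d₂) = 0.338016
V = S₁·e^{−q₁T}·N(d₁) − S₂·e^{−q₂T}·N(d₂) = 126.620088 − 74.174336 = 52.445753
Δ₁ = e^{−q₁T}·N(d₁) = 0.606912;  Δ₂ = −e^{−q₂T}·N(d₂) = -0.338016
[vanilla: TUV call K=168.91]
σ√T = 0.1462·√2.0043 = 0.206980
d₁ = (ln(S/K) + (r+σ²/2)T) / (σ√T) = (ln(219.44/168.91) + (0.0663+0.1462²/2)·2.0043) / 0.206980 = (0.261713 + 0.154305) / 0.206980 = 2.009943
d₂ = d₁ − σ√T = 2.009943 − 0.206980 = 1.802963
e^{−rT} = 0.875566
N(d₁) = 0.977781,  N(d₂) = 0.964303
price = S·N(d₁) − K·e^{−rT}·N(d₂) = 214.564346 − 142.612502 = 71.951844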